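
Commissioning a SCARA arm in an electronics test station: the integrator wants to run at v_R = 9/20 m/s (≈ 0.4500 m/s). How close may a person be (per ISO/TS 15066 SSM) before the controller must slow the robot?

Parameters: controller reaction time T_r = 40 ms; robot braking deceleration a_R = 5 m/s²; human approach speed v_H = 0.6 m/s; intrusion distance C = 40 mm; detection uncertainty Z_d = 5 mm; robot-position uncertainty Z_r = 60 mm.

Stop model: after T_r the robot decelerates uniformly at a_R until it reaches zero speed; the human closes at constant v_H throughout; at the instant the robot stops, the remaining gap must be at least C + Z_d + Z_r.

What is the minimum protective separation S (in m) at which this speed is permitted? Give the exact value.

T_s = v_R/a_R = (9/20)/5 = 0.0900 s
robot in T_r: 0.4500·0.0400 = 0.0180 m
braking distance = 0.4500²/(2·5.0000) = 0.0203 m
person approaches 0.6000·(0.0400+0.0900) = 0.0780 m
margins: 0.0400+0.0050+0.0600 = 0.1050 m
S_min ≈ 0.0180+0.0203+0.0780+0.1050  ⇒  S_min = 177/800 m

S_min = 177/800 m = 0.2213 m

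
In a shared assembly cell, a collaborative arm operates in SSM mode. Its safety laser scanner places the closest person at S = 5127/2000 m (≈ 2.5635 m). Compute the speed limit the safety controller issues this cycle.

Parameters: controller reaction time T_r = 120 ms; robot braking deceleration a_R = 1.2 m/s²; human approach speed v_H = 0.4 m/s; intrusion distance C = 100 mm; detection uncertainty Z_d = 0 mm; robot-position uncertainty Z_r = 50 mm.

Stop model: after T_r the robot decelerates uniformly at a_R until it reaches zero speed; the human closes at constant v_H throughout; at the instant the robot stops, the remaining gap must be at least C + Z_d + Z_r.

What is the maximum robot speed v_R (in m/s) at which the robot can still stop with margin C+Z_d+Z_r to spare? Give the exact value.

v_R_max = 19/10 m/s = 1.9000 m/s

at the boundary: (5/12)·v² + (34/75)·v + (-4731/2000) = 0
  disc = (34/75)² − 4·(5/12)·(-4731/2000) = 373321/90000 ; √disc = 611/300
  v_R = (−(34/75) + 611/300) / (2·(5/12)) = 19/10 m/s
check:
stop time T_s = (19/10)/(6/5) = 1.5833 s
robot in T_r: 1.9000·0.1200 = 0.2280 m
robot covers 1.9000·1.5833 − ½·1.2000·1.5833² = 1.5042 m while stopping
person approaches 0.4000·(0.1200+1.5833) = 0.6813 m
residual clearance needed = 0.1000+0.0000+0.0500 = 0.1500 m
sum ≈ 0.2280+1.5042+0.6813+0.1500 ≈ 2.5635 m = S ✓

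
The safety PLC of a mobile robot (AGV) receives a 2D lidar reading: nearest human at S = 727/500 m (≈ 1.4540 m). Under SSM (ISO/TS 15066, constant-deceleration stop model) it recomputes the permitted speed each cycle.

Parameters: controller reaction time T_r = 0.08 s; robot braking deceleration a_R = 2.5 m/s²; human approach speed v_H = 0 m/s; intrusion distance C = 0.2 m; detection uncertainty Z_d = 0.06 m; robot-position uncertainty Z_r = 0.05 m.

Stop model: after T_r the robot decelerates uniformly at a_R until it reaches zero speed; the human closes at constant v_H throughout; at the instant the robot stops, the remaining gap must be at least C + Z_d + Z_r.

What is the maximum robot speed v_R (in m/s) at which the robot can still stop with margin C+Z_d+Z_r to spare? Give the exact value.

v_R_max = 11/5 m/s = 2.2000 m/s

collect terms ⇒ (1/5)·v_R² + (2/25)·v_R + (-143/125) = 0
  disc = (2/25)² − 4·(1/5)·(-143/125) = 576/625 ; √disc = 24/25
  v_R = (−(2/25) + 24/25) / (2·(1/5)) = 11/5 m/s
check:
stop time T_s = (11/5)/(5/2) = 0.8800 s
reaction-phase robot travel = 2.2000·0.0800 = 0.1760 m
robot under decel: 2.2000²/(2·2.5000) = 0.9680 m
human closes 0.0000·0.9600 = 0.0000 m
residual clearance needed = 0.2000+0.0600+0.0500 = 0.3100 m
sum ≈ 0.1760+0.9680+0.0000+0.3100 ≈ 1.4540 m = S ✓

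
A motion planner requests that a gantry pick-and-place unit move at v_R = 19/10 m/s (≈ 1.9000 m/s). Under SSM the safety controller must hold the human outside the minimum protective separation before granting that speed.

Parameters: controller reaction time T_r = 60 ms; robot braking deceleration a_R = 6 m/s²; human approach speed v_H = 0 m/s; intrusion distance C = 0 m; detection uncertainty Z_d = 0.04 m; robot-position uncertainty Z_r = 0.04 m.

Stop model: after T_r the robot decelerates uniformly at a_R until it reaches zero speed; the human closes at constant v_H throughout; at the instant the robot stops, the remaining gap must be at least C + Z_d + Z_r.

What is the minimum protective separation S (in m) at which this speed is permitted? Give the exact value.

T_s = v_R/a_R = (19/10)/6 = 0.3167 s
reaction-phase robot travel = 1.9000·0.0600 = 0.1140 m
robot under decel: 1.9000²/(2·6.0000) = 0.3008 m
human over T_r+T_s: 0.0000·(0.0600+0.3167) = 0.0000 m
margins: 0.0000+0.0400+0.0400 = 0.0800 m
S_min ≈ 0.1140+0.3008+0.0000+0.0800  ⇒  S_min = 2969/6000 m

S_min = 2969/6000 m = 0.4948 m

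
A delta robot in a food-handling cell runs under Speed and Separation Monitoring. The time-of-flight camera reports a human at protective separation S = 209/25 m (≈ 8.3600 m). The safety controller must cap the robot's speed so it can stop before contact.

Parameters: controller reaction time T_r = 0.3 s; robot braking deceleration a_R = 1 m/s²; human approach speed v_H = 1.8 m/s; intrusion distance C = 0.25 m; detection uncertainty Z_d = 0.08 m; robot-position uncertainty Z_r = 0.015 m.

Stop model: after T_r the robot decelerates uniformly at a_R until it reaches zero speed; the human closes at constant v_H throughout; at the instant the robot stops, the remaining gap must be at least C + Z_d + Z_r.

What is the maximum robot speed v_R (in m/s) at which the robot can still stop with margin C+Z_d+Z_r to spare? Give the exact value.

collect terms ⇒ (1/2)·v_R² + (21/10)·v_R + (-299/40) = 0
  disc = (21/10)² − 4·(1/2)·(-299/40) = 484/25 ; √disc = 22/5
  v_R = (−(21/10) + 22/5) / (2·(1/2)) = 23/10 m/s
check:
braking lasts T_s = (23/10)/1 = 2.3000 s
reaction-phase robot travel = 2.3000·0.3000 = 0.6900 m
robot under decel: 2.3000²/(2·1.0000) = 2.6450 m
person approaches 1.8000·(0.3000+2.3000) = 4.6800 m
margins: 0.2500+0.0800+0.0150 = 0.3450 m
sum ≈ 0.6900+2.6450+4.6800+0.3450 ≈ 8.3600 m = S ✓

v_R_max = 23/10 m/s = 2.3000 m/s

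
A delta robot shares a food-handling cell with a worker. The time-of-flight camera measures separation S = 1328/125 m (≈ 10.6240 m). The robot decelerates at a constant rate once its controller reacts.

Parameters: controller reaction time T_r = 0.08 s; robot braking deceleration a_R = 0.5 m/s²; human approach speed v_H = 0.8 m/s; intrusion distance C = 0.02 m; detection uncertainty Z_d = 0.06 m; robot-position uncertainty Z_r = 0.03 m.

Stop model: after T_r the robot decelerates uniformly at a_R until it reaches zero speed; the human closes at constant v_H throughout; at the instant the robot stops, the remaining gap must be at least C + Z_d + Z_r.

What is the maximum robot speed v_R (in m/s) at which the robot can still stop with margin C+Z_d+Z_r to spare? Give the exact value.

at the boundary: (1)·v² + (42/25)·v + (-209/20) = 0
  disc = (42/25)² − 4·(1)·(-209/20) = 27889/625 ; √disc = 167/25
  v_R = (−(42/25) + 167/25) / (2·(1)) = 5/2 m/s
check:
stop time T_s = (5/2)/(1/2) = 5.0000 s
reaction-phase robot travel = 2.5000·0.0800 = 0.2000 m
robot covers 2.5000·5.0000 − ½·0.5000·5.0000² = 6.2500 m while stopping
human closes 0.8000·5.0800 = 4.0640 m
residual clearance needed = 0.0200+0.0600+0.0300 = 0.1100 m
sum ≈ 0.2000+6.2500+4.0640+0.1100 ≈ 10.6240 m = S ✓

v_R_max = 5/2 m/s = 2.5000 m/s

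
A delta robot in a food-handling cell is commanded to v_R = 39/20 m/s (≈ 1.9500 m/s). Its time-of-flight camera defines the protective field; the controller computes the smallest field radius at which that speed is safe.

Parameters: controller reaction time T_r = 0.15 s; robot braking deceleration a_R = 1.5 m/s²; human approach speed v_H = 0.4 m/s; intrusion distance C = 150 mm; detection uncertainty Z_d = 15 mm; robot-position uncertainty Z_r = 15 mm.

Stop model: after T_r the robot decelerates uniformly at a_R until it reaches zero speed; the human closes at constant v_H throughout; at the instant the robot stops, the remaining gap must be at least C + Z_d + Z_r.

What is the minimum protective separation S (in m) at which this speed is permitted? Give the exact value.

braking lasts T_s = (39/20)/(3/2) = 1.3000 s
robot covers v_R·T_r = 1.9500·0.1500 = 0.2925 m before braking
braking distance = 1.9500²/(2·1.5000) = 1.2675 m
human over T_r+T_s: 0.4000·(0.1500+1.3000) = 0.5800 m
C+Z_d+Z_r = 0.1500+0.0150+0.0150 = 0.1800 m
S_min ≈ 0.2925+1.2675+0.5800+0.1800  ⇒  S_min = 58/25 m

S_min = 58/25 m = 2.3200 m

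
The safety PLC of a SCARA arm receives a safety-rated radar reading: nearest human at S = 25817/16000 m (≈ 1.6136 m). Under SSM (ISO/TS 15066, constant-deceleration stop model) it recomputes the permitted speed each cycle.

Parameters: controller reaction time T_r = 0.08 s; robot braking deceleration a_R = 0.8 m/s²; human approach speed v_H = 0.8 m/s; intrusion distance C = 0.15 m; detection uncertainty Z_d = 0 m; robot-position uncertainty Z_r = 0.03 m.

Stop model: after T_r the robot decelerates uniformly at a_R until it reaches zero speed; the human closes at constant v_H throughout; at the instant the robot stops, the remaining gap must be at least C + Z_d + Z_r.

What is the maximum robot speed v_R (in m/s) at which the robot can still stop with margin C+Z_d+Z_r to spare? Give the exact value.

collect terms ⇒ (5/8)·v_R² + (27/25)·v_R + (-21913/16000) = 0
  disc = (27/25)² − 4·(5/8)·(-21913/16000) = 734449/160000 ; √disc = 857/400
  v_R = (−(27/25) + 857/400) / (2·(5/8)) = 17/20 m/s
check:
stop time T_s = (17/20)/(4/5) = 1.0625 s
robot covers v_R·T_r = 0.8500·0.0800 = 0.0680 m before braking
robot covers 0.8500·1.0625 − ½·0.8000·1.0625² = 0.4516 m while stopping
human over T_r+T_s: 0.8000·(0.0800+1.0625) = 0.9140 m
C+Z_d+Z_r = 0.1500+0.0000+0.0300 = 0.1800 m
sum ≈ 0.0680+0.4516+0.9140+0.1800 ≈ 1.6136 m = S ✓

v_R_max = 17/20 m/s = 0.8500 m/s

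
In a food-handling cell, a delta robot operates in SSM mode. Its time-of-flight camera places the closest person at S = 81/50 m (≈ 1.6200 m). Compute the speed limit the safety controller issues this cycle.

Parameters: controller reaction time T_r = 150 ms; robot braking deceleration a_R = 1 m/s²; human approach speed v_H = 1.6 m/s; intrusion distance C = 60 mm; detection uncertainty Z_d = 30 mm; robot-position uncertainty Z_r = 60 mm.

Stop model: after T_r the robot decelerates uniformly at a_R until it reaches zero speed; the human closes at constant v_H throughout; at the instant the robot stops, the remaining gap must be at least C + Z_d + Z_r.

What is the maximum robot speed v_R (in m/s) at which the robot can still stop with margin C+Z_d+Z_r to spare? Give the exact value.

collect terms ⇒ (1/2)·v_R² + (7/4)·v_R + (-123/100) = 0
  disc = (7/4)² − 4·(1/2)·(-123/100) = 2209/400 ; √disc = 47/20
  v_R = (−(7/4) + 47/20) / (2·(1/2)) = 3/5 m/s
check:
braking lasts T_s = (3/5)/1 = 0.6000 s
robot in T_r: 0.6000·0.1500 = 0.0900 m
braking distance = 0.6000²/(2·1.0000) = 0.1800 m
human closes 1.6000·0.7500 = 1.2000 m
residual clearance needed = 0.0600+0.0300+0.0600 = 0.1500 m
sum ≈ 0.0900+0.1800+1.2000+0.1500 ≈ 1.6200 m = S ✓

v_R_max = 3/5 m/s = 0.6000 m/s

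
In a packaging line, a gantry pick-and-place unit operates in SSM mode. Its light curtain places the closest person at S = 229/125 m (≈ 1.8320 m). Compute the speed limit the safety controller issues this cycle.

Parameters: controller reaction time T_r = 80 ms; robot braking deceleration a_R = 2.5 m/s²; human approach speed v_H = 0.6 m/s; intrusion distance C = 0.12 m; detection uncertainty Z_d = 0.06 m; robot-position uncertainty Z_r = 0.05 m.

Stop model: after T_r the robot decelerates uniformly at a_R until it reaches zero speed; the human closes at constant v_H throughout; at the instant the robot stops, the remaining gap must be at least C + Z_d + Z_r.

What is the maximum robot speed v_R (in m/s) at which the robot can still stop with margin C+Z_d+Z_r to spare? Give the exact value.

v_R_max = 21/10 m/s = 2.1000 m/s

at the boundary: (1/5)·v² + (8/25)·v + (-777/500) = 0
  disc = (8/25)² − 4·(1/5)·(-777/500) = 841/625 ; √disc = 29/25
  v_R = (−(8/25) + 29/25) / (2·(1/5)) = 21/10 m/s
check:
stop time T_s = (21/10)/(5/2) = 0.8400 s
reaction-phase robot travel = 2.1000·0.0800 = 0.1680 m
robot under decel: 2.1000²/(2·2.5000) = 0.8820 m
person approaches 0.6000·(0.0800+0.8400) = 0.5520 m
C+Z_d+Z_r = 0.1200+0.0600+0.0500 = 0.2300 m
sum ≈ 0.1680+0.8820+0.5520+0.2300 ≈ 1.8320 m = S ✓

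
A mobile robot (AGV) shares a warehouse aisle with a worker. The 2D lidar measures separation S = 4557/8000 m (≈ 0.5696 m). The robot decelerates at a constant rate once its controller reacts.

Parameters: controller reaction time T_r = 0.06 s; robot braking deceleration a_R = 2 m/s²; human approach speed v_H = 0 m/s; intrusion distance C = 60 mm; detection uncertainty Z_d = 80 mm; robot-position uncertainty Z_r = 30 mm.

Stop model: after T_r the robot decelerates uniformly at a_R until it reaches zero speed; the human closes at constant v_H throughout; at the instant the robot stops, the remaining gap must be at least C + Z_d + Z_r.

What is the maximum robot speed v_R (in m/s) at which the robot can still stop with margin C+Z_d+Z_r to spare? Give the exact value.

v_R_max = 23/20 m/s = 1.1500 m/s

at the boundary: (1/4)·v² + (3/50)·v + (-3197/8000) = 0
  disc = (3/50)² − 4·(1/4)·(-3197/8000) = 16129/40000 ; √disc = 127/200
  v_R = (−(3/50) + 127/200) / (2·(1/4)) = 23/20 m/s
check:
braking lasts T_s = (23/20)/2 = 0.5750 s
robot in T_r: 1.1500·0.0600 = 0.0690 m
robot covers 1.1500·0.5750 − ½·2.0000·0.5750² = 0.3306 m while stopping
human closes 0.0000·0.6350 = 0.0000 m
margins: 0.0600+0.0800+0.0300 = 0.1700 m
sum ≈ 0.0690+0.3306+0.0000+0.1700 ≈ 0.5696 m = S ✓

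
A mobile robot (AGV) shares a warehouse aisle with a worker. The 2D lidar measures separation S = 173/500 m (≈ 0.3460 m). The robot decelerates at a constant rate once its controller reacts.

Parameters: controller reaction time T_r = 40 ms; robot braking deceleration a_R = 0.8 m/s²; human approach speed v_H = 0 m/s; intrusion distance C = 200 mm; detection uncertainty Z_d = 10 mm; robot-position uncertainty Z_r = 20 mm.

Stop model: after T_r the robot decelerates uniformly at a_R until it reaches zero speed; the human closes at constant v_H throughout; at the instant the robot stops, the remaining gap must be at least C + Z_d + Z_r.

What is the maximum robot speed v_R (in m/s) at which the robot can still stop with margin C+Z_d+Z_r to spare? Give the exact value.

quadratic (5/8)·v² + (1/25)·v + (-29/250) = 0
  disc = (1/25)² − 4·(5/8)·(-29/250) = 729/2500 ; √disc = 27/50
  v_R = (−(1/25) + 27/50) / (2·(5/8)) = 2/5 m/s
check:
stop time T_s = (2/5)/(4/5) = 0.5000 s
robot covers v_R·T_r = 0.4000·0.0400 = 0.0160 m before braking
robot under decel: 0.4000²/(2·0.8000) = 0.1000 m
human closes 0.0000·0.5400 = 0.0000 m
C+Z_d+Z_r = 0.2000+0.0100+0.0200 = 0.2300 m
sum ≈ 0.0160+0.1000+0.0000+0.2300 ≈ 0.3460 m = S ✓

v_R_max = 2/5 m/s = 0.4000 m/s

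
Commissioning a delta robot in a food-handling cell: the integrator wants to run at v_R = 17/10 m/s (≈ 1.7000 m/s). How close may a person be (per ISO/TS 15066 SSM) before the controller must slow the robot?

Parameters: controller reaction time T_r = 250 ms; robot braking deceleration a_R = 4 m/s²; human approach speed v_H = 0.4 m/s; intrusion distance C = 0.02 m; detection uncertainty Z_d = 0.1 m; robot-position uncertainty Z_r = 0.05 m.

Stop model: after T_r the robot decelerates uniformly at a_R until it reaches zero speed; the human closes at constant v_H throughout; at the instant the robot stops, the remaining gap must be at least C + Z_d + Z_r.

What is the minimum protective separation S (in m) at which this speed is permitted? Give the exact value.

T_s = v_R/a_R = (17/10)/4 = 0.4250 s
reaction-phase robot travel = 1.7000·0.2500 = 0.4250 m
robot under decel: 1.7000²/(2·4.0000) = 0.3613 m
human over T_r+T_s: 0.4000·(0.2500+0.4250) = 0.2700 m
C+Z_d+Z_r = 0.0200+0.1000+0.0500 = 0.1700 m
S_min ≈ 0.4250+0.3613+0.2700+0.1700  ⇒  S_min = 981/800 m

S_min = 981/800 m = 1.2263 m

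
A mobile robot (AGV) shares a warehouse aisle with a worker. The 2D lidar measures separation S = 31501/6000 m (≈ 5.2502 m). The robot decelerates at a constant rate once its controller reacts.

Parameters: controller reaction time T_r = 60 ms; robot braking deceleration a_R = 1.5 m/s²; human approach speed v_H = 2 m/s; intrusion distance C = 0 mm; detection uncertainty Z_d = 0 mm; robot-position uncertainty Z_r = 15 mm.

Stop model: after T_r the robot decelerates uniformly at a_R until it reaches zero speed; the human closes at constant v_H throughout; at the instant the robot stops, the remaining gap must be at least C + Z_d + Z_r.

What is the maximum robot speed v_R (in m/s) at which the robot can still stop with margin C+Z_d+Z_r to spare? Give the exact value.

v_R_max = 47/20 m/s = 2.3500 m/s

quadratic (1/3)·v² + (209/150)·v + (-30691/6000) = 0
  disc = (209/150)² − 4·(1/3)·(-30691/6000) = 5476/625 ; √disc = 74/25
  v_R = (−(209/150) + 74/25) / (2·(1/3)) = 47/20 m/s
check:
stop time T_s = (47/20)/(3/2) = 1.5667 s
reaction-phase robot travel = 2.3500·0.0600 = 0.1410 m
braking distance = 2.3500²/(2·1.5000) = 1.8408 m
human closes 2.0000·1.6267 = 3.2533 m
residual clearance needed = 0.0000+0.0000+0.0150 = 0.0150 m
sum ≈ 0.1410+1.8408+3.2533+0.0150 ≈ 5.2502 m = S ✓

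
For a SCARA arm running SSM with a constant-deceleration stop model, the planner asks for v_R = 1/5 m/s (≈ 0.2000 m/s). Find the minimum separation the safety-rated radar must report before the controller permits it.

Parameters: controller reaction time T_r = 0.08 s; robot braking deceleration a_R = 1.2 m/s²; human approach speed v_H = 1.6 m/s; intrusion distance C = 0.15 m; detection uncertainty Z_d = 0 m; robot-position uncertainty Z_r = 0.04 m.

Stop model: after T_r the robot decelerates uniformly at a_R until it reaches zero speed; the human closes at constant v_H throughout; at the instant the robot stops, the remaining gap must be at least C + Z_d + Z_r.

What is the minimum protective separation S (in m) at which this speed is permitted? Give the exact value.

stop time T_s = (1/5)/(6/5) = 0.1667 s
robot covers v_R·T_r = 0.2000·0.0800 = 0.0160 m before braking
robot covers 0.2000·0.1667 − ½·1.2000·0.1667² = 0.0167 m while stopping
human over T_r+T_s: 1.6000·(0.0800+0.1667) = 0.3947 m
margins: 0.1500+0.0000+0.0400 = 0.1900 m
S_min ≈ 0.0160+0.0167+0.3947+0.1900  ⇒  S_min = 463/750 m

S_min = 463/750 m = 0.6173 m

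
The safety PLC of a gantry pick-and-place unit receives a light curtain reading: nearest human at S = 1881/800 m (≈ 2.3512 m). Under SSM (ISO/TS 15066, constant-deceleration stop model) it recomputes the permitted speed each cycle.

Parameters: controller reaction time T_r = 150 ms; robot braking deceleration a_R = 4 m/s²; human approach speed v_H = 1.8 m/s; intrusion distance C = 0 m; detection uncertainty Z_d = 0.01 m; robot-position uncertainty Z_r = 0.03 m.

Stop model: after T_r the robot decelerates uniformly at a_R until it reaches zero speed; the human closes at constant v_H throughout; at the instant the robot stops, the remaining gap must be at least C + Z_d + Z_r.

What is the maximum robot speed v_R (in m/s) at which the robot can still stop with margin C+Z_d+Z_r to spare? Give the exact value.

collect terms ⇒ (1/8)·v_R² + (3/5)·v_R + (-1633/800) = 0
  disc = (3/5)² − 4·(1/8)·(-1633/800) = 2209/1600 ; √disc = 47/40
  v_R = (−(3/5) + 47/40) / (2·(1/8)) = 23/10 m/s
check:
T_s = v_R/a_R = (23/10)/4 = 0.5750 s
robot in T_r: 2.3000·0.1500 = 0.3450 m
robot covers 2.3000·0.5750 − ½·4.0000·0.5750² = 0.6613 m while stopping
human closes 1.8000·0.7250 = 1.3050 m
margins: 0.0000+0.0100+0.0300 = 0.0400 m
sum ≈ 0.3450+0.6613+1.3050+0.0400 ≈ 2.3512 m = S ✓

v_R_max = 23/10 m/s = 2.3000 m/s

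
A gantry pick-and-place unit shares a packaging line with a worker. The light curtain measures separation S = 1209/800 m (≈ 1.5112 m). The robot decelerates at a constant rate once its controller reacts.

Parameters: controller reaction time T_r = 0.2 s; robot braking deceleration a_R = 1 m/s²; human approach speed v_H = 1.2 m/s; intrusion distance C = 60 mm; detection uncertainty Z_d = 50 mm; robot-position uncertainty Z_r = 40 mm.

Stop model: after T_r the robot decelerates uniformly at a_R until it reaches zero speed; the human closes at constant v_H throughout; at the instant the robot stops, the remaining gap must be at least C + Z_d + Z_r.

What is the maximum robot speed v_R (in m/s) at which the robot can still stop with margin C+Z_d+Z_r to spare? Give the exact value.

v_R_max = 13/20 m/s = 0.6500 m/s

quadratic (1/2)·v² + (7/5)·v + (-897/800) = 0
  disc = (7/5)² − 4·(1/2)·(-897/800) = 1681/400 ; √disc = 41/20
  v_R = (−(7/5) + 41/20) / (2·(1/2)) = 13/20 m/s
check:
braking lasts T_s = (13/20)/1 = 0.6500 s
reaction-phase robot travel = 0.6500·0.2000 = 0.1300 m
braking distance = 0.6500²/(2·1.0000) = 0.2112 m
human closes 1.2000·0.8500 = 1.0200 m
residual clearance needed = 0.0600+0.0500+0.0400 = 0.1500 m
sum ≈ 0.1300+0.2112+1.0200+0.1500 ≈ 1.5112 m = S ✓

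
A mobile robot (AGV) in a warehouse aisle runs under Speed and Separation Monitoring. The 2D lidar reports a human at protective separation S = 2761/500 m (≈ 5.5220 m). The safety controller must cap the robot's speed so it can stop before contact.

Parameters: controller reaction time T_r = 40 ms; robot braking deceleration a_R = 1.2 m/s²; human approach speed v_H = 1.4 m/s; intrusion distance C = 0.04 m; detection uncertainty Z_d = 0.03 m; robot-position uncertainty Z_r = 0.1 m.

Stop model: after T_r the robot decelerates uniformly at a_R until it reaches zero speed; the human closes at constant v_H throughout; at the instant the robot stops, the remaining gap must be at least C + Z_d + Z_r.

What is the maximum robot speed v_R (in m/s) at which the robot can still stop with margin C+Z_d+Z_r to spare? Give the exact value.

at the boundary: (5/12)·v² + (181/150)·v + (-662/125) = 0
  disc = (181/150)² − 4·(5/12)·(-662/125) = 231361/22500 ; √disc = 481/150
  v_R = (−(181/150) + 481/150) / (2·(5/12)) = 12/5 m/s
check:
stop time T_s = (12/5)/(6/5) = 2.0000 s
reaction-phase robot travel = 2.4000·0.0400 = 0.0960 m
braking distance = 2.4000²/(2·1.2000) = 2.4000 m
human closes 1.4000·2.0400 = 2.8560 m
residual clearance needed = 0.0400+0.0300+0.1000 = 0.1700 m
sum ≈ 0.0960+2.4000+2.8560+0.1700 ≈ 5.5220 m = S ✓

v_R_max = 12/5 m/s = 2.4000 m/s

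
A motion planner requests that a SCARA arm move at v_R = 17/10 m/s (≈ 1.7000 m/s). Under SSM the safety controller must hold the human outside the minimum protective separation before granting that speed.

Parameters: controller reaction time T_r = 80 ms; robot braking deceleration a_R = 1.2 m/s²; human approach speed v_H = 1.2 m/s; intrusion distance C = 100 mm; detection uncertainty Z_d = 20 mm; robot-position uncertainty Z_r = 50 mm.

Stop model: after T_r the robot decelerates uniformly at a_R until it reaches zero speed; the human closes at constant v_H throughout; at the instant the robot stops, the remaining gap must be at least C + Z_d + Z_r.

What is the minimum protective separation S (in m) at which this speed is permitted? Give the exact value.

T_s = v_R/a_R = (17/10)/(6/5) = 1.4167 s
robot covers v_R·T_r = 1.7000·0.0800 = 0.1360 m before braking
robot covers 1.7000·1.4167 − ½·1.2000·1.4167² = 1.2042 m while stopping
person approaches 1.2000·(0.0800+1.4167) = 1.7960 m
C+Z_d+Z_r = 0.1000+0.0200+0.0500 = 0.1700 m
S_min ≈ 0.1360+1.2042+1.7960+0.1700  ⇒  S_min = 19837/6000 m

S_min = 19837/6000 m = 3.3062 m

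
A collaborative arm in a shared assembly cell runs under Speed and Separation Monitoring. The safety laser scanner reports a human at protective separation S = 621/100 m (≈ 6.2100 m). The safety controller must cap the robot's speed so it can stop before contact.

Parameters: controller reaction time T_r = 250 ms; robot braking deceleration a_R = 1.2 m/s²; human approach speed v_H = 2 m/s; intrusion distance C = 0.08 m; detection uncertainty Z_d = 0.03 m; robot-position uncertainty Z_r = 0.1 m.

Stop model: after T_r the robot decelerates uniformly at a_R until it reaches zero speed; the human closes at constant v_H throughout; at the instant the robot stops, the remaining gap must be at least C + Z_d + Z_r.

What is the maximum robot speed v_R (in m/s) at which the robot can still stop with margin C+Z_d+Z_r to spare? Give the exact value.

v_R_max = 2 m/s = 2.0000 m/s

at the boundary: (5/12)·v² + (23/12)·v + (-11/2) = 0
  disc = (23/12)² − 4·(5/12)·(-11/2) = 1849/144 ; √disc = 43/12
  v_R = (−(23/12) + 43/12) / (2·(5/12)) = 2 m/s
check:
stop time T_s = 2/(6/5) = 1.6667 s
robot in T_r: 2.0000·0.2500 = 0.5000 m
braking distance = 2.0000²/(2·1.2000) = 1.6667 m
person approaches 2.0000·(0.2500+1.6667) = 3.8333 m
margins: 0.0800+0.0300+0.1000 = 0.2100 m
sum ≈ 0.5000+1.6667+3.8333+0.2100 ≈ 6.2100 m = S ✓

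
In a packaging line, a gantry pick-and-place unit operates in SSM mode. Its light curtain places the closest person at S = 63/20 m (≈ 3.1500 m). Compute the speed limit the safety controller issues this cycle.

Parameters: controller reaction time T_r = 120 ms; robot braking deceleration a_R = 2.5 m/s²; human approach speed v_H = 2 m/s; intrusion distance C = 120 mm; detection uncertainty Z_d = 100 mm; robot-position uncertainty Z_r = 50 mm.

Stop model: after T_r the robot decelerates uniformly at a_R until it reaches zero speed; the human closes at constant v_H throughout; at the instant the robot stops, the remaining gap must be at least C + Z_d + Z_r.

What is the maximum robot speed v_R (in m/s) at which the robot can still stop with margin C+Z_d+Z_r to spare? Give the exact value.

v_R_max = 2 m/s = 2.0000 m/s

quadratic (1/5)·v² + (23/25)·v + (-66/25) = 0
  disc = (23/25)² − 4·(1/5)·(-66/25) = 1849/625 ; √disc = 43/25
  v_R = (−(23/25) + 43/25) / (2·(1/5)) = 2 m/s
check:
braking lasts T_s = 2/(5/2) = 0.8000 s
robot covers v_R·T_r = 2.0000·0.1200 = 0.2400 m before braking
robot covers 2.0000·0.8000 − ½·2.5000·0.8000² = 0.8000 m while stopping
person approaches 2.0000·(0.1200+0.8000) = 1.8400 m
C+Z_d+Z_r = 0.1200+0.1000+0.0500 = 0.2700 m
sum ≈ 0.2400+0.8000+1.8400+0.2700 ≈ 3.1500 m = S ✓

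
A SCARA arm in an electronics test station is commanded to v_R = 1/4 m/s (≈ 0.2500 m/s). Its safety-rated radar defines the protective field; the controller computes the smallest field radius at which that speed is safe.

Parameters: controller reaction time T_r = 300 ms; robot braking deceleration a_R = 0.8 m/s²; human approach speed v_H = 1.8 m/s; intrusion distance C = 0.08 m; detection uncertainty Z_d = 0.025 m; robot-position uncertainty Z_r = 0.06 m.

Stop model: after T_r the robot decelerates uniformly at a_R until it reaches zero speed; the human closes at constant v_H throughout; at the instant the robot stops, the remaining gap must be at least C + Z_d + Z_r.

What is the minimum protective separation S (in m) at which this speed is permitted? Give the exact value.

T_s = v_R/a_R = (1/4)/(4/5) = 0.3125 s
reaction-phase robot travel = 0.2500·0.3000 = 0.0750 m
braking distance = 0.2500²/(2·0.8000) = 0.0391 m
person approaches 1.8000·(0.3000+0.3125) = 1.1025 m
residual clearance needed = 0.0800+0.0250+0.0600 = 0.1650 m
S_min ≈ 0.0750+0.0391+1.1025+0.1650  ⇒  S_min = 4421/3200 m

S_min = 4421/3200 m = 1.3816 m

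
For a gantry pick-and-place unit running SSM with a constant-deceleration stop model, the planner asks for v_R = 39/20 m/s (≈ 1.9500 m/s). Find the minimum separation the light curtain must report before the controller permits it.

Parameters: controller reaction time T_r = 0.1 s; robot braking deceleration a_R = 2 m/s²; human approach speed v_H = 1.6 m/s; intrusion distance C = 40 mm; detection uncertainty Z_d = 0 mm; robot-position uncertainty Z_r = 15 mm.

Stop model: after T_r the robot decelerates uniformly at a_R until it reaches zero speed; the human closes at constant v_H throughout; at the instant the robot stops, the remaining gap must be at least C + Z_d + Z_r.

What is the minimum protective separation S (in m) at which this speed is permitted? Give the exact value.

T_s = v_R/a_R = (39/20)/2 = 0.9750 s
robot in T_r: 1.9500·0.1000 = 0.1950 m
robot covers 1.9500·0.9750 − ½·2.0000·0.9750² = 0.9506 m while stopping
human over T_r+T_s: 1.6000·(0.1000+0.9750) = 1.7200 m
residual clearance needed = 0.0400+0.0000+0.0150 = 0.0550 m
S_min ≈ 0.1950+0.9506+1.7200+0.0550  ⇒  S_min = 4673/1600 m

S_min = 4673/1600 m = 2.9206 m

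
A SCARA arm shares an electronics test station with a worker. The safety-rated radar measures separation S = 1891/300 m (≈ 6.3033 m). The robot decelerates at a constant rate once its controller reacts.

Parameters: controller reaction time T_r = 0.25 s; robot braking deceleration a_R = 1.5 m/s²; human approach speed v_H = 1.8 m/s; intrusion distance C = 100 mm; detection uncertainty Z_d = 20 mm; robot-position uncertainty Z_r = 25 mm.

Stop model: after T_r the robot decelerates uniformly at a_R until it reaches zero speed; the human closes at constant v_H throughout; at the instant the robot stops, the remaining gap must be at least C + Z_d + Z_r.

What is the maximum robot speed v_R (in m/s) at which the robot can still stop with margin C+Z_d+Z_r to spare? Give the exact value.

v_R_max = 5/2 m/s = 2.5000 m/s

at the boundary: (1/3)·v² + (29/20)·v + (-137/24) = 0
  disc = (29/20)² − 4·(1/3)·(-137/24) = 34969/3600 ; √disc = 187/60
  v_R = (−(29/20) + 187/60) / (2·(1/3)) = 5/2 m/s
check:
braking lasts T_s = (5/2)/(3/2) = 1.6667 s
robot in T_r: 2.5000·0.2500 = 0.6250 m
braking distance = 2.5000²/(2·1.5000) = 2.0833 m
person approaches 1.8000·(0.2500+1.6667) = 3.4500 m
residual clearance needed = 0.1000+0.0200+0.0250 = 0.1450 m
sum ≈ 0.6250+2.0833+3.4500+0.1450 ≈ 6.3033 m = S ✓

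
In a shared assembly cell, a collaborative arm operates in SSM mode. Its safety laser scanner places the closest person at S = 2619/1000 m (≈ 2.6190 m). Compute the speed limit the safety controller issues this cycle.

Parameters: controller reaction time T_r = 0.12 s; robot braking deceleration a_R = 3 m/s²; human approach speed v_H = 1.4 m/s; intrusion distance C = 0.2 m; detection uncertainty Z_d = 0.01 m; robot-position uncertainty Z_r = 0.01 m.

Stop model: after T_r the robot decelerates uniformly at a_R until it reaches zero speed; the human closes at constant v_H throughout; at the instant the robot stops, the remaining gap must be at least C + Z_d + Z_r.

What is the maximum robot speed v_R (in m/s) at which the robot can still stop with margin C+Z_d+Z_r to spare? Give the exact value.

collect terms ⇒ (1/6)·v_R² + (44/75)·v_R + (-2231/1000) = 0
  disc = (44/75)² − 4·(1/6)·(-2231/1000) = 41209/22500 ; √disc = 203/150
  v_R = (−(44/75) + 203/150) / (2·(1/6)) = 23/10 m/s
check:
braking lasts T_s = (23/10)/3 = 0.7667 s
reaction-phase robot travel = 2.3000·0.1200 = 0.2760 m
robot under decel: 2.3000²/(2·3.0000) = 0.8817 m
human over T_r+T_s: 1.4000·(0.1200+0.7667) = 1.2413 m
C+Z_d+Z_r = 0.2000+0.0100+0.0100 = 0.2200 m
sum ≈ 0.2760+0.8817+1.2413+0.2200 ≈ 2.6190 m = S ✓

v_R_max = 23/10 m/s = 2.3000 m/s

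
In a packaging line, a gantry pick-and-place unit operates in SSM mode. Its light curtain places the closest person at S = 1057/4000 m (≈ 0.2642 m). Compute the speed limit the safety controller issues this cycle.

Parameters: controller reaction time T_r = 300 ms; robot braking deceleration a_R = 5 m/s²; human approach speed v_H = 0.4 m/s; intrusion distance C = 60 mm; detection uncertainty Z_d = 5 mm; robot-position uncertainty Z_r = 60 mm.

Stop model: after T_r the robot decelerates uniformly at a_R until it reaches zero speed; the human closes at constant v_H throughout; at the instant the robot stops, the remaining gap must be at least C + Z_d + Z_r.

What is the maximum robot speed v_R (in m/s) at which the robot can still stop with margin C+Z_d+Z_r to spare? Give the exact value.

collect terms ⇒ (1/10)·v_R² + (19/50)·v_R + (-77/4000) = 0
  disc = (19/50)² − 4·(1/10)·(-77/4000) = 1521/10000 ; √disc = 39/100
  v_R = (−(19/50) + 39/100) / (2·(1/10)) = 1/20 m/s
check:
braking lasts T_s = (1/20)/5 = 0.0100 s
robot covers v_R·T_r = 0.0500·0.3000 = 0.0150 m before braking
braking distance = 0.0500²/(2·5.0000) = 0.0003 m
human closes 0.4000·0.3100 = 0.1240 m
C+Z_d+Z_r = 0.0600+0.0050+0.0600 = 0.1250 m
sum ≈ 0.0150+0.0003+0.1240+0.1250 ≈ 0.2642 m = S ✓

v_R_max = 1/20 m/s = 0.0500 m/s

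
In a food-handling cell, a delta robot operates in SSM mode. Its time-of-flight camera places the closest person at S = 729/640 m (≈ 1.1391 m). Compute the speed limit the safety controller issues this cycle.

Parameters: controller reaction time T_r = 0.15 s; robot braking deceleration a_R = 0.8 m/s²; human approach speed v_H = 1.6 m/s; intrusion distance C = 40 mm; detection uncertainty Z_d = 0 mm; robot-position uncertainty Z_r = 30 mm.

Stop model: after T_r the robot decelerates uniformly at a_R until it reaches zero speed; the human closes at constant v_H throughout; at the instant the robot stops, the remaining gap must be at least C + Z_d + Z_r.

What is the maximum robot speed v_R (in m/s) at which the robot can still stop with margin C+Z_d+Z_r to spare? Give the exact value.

collect terms ⇒ (5/8)·v_R² + (43/20)·v_R + (-2653/3200) = 0
  disc = (43/20)² − 4·(5/8)·(-2653/3200) = 42849/6400 ; √disc = 207/80
  v_R = (−(43/20) + 207/80) / (2·(5/8)) = 7/20 m/s
check:
T_s = v_R/a_R = (7/20)/(4/5) = 0.4375 s
robot in T_r: 0.3500·0.1500 = 0.0525 m
robot under decel: 0.3500²/(2·0.8000) = 0.0766 m
human closes 1.6000·0.5875 = 0.9400 m
margins: 0.0400+0.0000+0.0300 = 0.0700 m
sum ≈ 0.0525+0.0766+0.9400+0.0700 ≈ 1.1391 m = S ✓

v_R_max = 7/20 m/s = 0.3500 m/s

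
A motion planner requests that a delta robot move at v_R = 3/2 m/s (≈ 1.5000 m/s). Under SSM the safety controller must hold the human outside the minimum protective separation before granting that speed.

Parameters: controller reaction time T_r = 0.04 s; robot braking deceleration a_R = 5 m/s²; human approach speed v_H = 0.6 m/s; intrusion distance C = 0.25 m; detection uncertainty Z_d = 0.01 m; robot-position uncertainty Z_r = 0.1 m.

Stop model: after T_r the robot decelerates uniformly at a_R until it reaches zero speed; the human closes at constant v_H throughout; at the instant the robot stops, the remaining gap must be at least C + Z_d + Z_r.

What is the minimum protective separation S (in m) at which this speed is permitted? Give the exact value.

S_min = 849/1000 m = 0.8490 m

T_s = v_R/a_R = (3/2)/5 = 0.3000 s
robot covers v_R·T_r = 1.5000·0.0400 = 0.0600 m before braking
robot under decel: 1.5000²/(2·5.0000) = 0.2250 m
human over T_r+T_s: 0.6000·(0.0400+0.3000) = 0.2040 m
margins: 0.2500+0.0100+0.1000 = 0.3600 m
S_min ≈ 0.0600+0.2250+0.2040+0.3600  ⇒  S_min = 849/1000 m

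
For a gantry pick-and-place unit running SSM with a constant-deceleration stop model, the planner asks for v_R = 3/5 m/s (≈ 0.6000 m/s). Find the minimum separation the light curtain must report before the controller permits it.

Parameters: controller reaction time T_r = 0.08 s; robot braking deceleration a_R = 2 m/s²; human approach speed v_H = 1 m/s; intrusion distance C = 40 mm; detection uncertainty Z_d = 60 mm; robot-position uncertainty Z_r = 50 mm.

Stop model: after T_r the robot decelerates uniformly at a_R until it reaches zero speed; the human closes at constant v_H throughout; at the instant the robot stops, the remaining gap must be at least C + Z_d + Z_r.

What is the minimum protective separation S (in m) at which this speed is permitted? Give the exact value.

braking lasts T_s = (3/5)/2 = 0.3000 s
reaction-phase robot travel = 0.6000·0.0800 = 0.0480 m
braking distance = 0.6000²/(2·2.0000) = 0.0900 m
human over T_r+T_s: 1.0000·(0.0800+0.3000) = 0.3800 m
margins: 0.0400+0.0600+0.0500 = 0.1500 m
S_min ≈ 0.0480+0.0900+0.3800+0.1500  ⇒  S_min = 167/250 m

S_min = 167/250 m = 0.6680 m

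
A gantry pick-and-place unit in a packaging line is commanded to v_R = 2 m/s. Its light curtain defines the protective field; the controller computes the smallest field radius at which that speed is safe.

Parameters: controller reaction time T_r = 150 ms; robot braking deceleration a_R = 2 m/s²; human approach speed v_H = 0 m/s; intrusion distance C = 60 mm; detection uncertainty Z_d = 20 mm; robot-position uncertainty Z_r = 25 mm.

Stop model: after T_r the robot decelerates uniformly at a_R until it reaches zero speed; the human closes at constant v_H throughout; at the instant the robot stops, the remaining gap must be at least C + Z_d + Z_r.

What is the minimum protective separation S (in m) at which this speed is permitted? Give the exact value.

S_min = 281/200 m = 1.4050 m

braking lasts T_s = 2/2 = 1.0000 s
robot covers v_R·T_r = 2.0000·0.1500 = 0.3000 m before braking
robot covers 2.0000·1.0000 − ½·2.0000·1.0000² = 1.0000 m while stopping
person approaches 0.0000·(0.1500+1.0000) = 0.0000 m
residual clearance needed = 0.0600+0.0200+0.0250 = 0.1050 m
S_min ≈ 0.3000+1.0000+0.0000+0.1050  ⇒  S_min = 281/200 m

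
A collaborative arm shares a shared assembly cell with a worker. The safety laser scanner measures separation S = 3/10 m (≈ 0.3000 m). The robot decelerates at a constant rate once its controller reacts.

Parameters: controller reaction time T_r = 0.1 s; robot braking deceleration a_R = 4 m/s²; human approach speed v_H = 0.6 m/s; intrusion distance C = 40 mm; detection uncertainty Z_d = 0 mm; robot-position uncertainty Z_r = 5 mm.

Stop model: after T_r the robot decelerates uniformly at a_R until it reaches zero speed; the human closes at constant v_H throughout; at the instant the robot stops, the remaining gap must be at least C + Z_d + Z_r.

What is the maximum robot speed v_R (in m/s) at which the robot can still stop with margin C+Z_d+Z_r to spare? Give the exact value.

v_R_max = 3/5 m/s = 0.6000 m/s

collect terms ⇒ (1/8)·v_R² + (1/4)·v_R + (-39/200) = 0
  disc = (1/4)² − 4·(1/8)·(-39/200) = 4/25 ; √disc = 2/5
  v_R = (−(1/4) + 2/5) / (2·(1/8)) = 3/5 m/s
check:
T_s = v_R/a_R = (3/5)/4 = 0.1500 s
robot covers v_R·T_r = 0.6000·0.1000 = 0.0600 m before braking
robot covers 0.6000·0.1500 − ½·4.0000·0.1500² = 0.0450 m while stopping
person approaches 0.6000·(0.1000+0.1500) = 0.1500 m
C+Z_d+Z_r = 0.0400+0.0000+0.0050 = 0.0450 m
sum ≈ 0.0600+0.0450+0.1500+0.0450 ≈ 0.3000 m = S ✓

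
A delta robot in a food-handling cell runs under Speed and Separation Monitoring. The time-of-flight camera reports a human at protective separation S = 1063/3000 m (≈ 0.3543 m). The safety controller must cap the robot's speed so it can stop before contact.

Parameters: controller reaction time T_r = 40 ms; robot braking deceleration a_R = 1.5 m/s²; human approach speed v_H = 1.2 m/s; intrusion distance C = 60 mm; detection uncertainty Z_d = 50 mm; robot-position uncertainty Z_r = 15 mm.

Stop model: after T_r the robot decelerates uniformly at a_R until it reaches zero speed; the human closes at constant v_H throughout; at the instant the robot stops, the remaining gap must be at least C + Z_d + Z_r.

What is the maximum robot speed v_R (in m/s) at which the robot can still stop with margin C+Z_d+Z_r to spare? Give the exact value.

v_R_max = 1/5 m/s = 0.2000 m/s

at the boundary: (1/3)·v² + (21/25)·v + (-68/375) = 0
  disc = (21/25)² − 4·(1/3)·(-68/375) = 5329/5625 ; √disc = 73/75
  v_R = (−(21/25) + 73/75) / (2·(1/3)) = 1/5 m/s
check:
stop time T_s = (1/5)/(3/2) = 0.1333 s
reaction-phase robot travel = 0.2000·0.0400 = 0.0080 m
robot under decel: 0.2000²/(2·1.5000) = 0.0133 m
human over T_r+T_s: 1.2000·(0.0400+0.1333) = 0.2080 m
C+Z_d+Z_r = 0.0600+0.0500+0.0150 = 0.1250 m
sum ≈ 0.0080+0.0133+0.2080+0.1250 ≈ 0.3543 m = S ✓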